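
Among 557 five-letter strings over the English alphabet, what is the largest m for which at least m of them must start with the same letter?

22

If each of the 26 possible first letters held at most 21, the total would be at most 26 × 21 = 546 < 557, a contradiction.
So at least one holds ⌈557/26⌉ = 22.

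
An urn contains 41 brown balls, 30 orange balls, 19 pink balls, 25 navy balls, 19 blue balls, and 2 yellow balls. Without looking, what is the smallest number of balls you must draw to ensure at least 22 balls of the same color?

In the worst case we take at most 21 of each color, but all 19 pink, all 19 blue, and all 2 yellow (fewer than 21), giving 21 + 21 + 19 + 21 + 19 + 2 = 103.
One more ball then forces some color to 22, so 103 + 1 = 104.

104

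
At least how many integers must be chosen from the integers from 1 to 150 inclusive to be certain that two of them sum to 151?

Partition {1, …, 150} into 75 pairs: {1,150}, {2,149}, …, {75,76}.
Choosing 75 integers — say the integers 1 through 75 — takes one from each pair and avoids the property.
Choosing 76 forces two into the same pair by pigeonhole, and those sum to 151. So 76.

76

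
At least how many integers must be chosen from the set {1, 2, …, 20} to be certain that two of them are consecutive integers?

Partition {1, …, 20} into 10 pairs: {1,2}, {3,4}, …, {19,20}.
Choosing 10 integers — say the 10 even numbers 2, 4, …, 20 — takes one from each pair and avoids the property.
Choosing 11 forces two into the same pair by pigeonhole, and those are consecutive. So 11.

11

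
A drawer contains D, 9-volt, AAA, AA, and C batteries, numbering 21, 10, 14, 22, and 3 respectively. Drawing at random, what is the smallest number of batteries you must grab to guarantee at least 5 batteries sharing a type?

20

In the worst case we take at most 4 of each type, but all 3 C (fewer than 4), giving 4 + 4 + 4 + 4 + 3 = 19.
One more battery then forces some type to 5, so 19 + 1 = 20.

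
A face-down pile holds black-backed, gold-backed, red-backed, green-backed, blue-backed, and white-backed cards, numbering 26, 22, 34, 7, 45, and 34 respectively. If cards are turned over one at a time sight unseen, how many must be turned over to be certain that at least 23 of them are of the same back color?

118

Treat the 6 back colors as pigeonholes.
In the worst case we take at most 22 of each back color, but all 7 green-backed (fewer than 22), giving 22 + 22 + 22 + 7 + 22 + 22 = 117.
One more card then forces some back color to 23, so 117 + 1 = 118.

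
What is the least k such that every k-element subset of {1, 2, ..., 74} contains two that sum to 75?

38

Partition {1, …, 74} into 37 pairs: {1,74}, {2,73}, …, {37,38}.
Choosing 37 integers — say the integers 1 through 37 — takes one from each pair and avoids the property.
Choosing 38 forces two into the same pair by pigeonhole, and those sum to 75. So 38.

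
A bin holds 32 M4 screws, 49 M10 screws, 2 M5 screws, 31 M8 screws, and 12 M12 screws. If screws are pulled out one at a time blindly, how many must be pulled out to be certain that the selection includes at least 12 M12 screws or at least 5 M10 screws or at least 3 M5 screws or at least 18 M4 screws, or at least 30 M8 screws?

The worst case stops just short of every target: 17 M4, 4 M10, 2 M5, 29 M8, 11 M12 — 17 + 4 + 2 + 29 + 11 = 63 screws.
One more screw must push some size to its target, so 63 + 1 = 64.

64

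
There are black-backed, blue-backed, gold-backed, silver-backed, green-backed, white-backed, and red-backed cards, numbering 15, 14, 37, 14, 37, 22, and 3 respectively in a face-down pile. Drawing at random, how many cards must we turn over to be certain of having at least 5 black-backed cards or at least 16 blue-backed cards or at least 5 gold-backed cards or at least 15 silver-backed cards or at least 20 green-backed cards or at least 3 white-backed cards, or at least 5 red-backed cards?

61

The worst case stops just short of every target: 4 black-backed, all 14 blue-backed, 4 gold-backed, 14 silver-backed, 19 green-backed, 2 white-backed, all 3 red-backed — 4 + 14 + 4 + 14 + 19 + 2 + 3 = 60 cards.
One more card must push some back color to its target, so 60 + 1 = 61.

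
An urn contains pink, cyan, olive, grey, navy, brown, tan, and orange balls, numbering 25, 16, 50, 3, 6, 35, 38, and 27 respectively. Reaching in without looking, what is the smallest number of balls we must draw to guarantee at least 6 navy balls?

200

To avoid navy balls as long as possible, exhaust the other 7 colors first.
The worst case draws every non-navy ball first: 25 + 16 + 50 + 3 + 35 + 38 + 27 = 194.
The next 6 draws are then forced to be navy, giving 194 + 6 = 200.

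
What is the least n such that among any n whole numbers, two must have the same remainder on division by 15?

16

Two integers differ by a multiple of 15 exactly when they share a remainder mod 15.
There are 15 residue classes mod 15, so 15 integers can all lie in distinct classes.
One more integer must repeat a residue, giving a difference divisible by 15. So n = 15 + 1 = 16.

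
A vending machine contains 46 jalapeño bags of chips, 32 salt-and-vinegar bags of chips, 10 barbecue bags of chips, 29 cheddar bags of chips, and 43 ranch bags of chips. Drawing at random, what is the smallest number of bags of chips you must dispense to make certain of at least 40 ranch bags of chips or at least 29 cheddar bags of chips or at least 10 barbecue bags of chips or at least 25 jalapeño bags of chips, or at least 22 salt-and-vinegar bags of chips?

122

Each of the 5 flavors has its own threshold; avoid all of them simultaneously.
The worst case stops just short of every target: 24 jalapeño, 21 salt-and-vinegar, 9 barbecue, 28 cheddar, 39 ranch — 24 + 21 + 9 + 28 + 39 = 121 bags of chips.
One more bag of chips must push some flavor to its target, so 121 + 1 = 122.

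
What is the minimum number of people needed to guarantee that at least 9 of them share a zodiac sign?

97

There are 12 zodiac signs acting as pigeonholes.
With 12 × 8 = 96 people we could place exactly 8 in each, with no class reaching 9.
One more forces some class to hold 9, so 96 + 1 = 97.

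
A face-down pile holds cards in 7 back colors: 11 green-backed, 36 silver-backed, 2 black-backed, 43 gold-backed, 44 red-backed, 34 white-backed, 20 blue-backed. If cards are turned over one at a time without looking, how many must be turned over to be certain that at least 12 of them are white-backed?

168

The worst case draws every non-white-backed card first: 11 + 36 + 2 + 43 + 44 + 20 = 156.
The next 12 draws are then forced to be white-backed, giving 156 + 12 = 168.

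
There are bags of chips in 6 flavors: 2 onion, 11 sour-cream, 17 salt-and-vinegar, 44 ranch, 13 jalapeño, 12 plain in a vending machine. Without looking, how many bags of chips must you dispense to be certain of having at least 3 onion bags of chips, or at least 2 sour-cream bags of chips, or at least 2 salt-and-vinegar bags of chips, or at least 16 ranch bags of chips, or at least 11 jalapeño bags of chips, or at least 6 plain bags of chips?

Each of the 6 flavors has its own threshold; avoid all of them simultaneously.
The worst case stops just short of every target: 2 onion, 1 sour-cream, 1 salt-and-vinegar, 15 ranch, 10 jalapeño, 5 plain — 2 + 1 + 1 + 15 + 10 + 5 = 34 bags of chips.
One more bag of chips must push some flavor to its target, so 34 + 1 = 35.

35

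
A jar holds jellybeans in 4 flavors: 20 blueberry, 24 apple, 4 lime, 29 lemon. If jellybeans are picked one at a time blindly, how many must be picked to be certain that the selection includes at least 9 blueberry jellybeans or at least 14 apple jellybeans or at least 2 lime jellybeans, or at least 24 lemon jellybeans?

46

The worst case stops just short of every target: 8 blueberry, 13 apple, 1 lime, 23 lemon — 8 + 13 + 1 + 23 = 45 jellybeans.
One more jellybean must push some flavor to its target, so 45 + 1 = 46.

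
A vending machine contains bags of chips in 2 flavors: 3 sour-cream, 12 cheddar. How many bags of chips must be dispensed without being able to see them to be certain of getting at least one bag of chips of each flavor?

13

The hardest flavor to obtain is sour-cream: we could draw every other bag of chips first — 15 − 3 = 12 bags of chips — without a single sour-cream one.
The next draw must be sour-cream, so 12 + 1 = 13.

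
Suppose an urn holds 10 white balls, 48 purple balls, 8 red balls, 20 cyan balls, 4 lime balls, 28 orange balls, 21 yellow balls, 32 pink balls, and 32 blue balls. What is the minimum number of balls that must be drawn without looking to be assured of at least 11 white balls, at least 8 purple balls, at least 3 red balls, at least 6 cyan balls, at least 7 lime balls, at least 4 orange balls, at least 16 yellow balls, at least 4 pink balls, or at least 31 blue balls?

The worst case stops just short of every target: 10 white, 7 purple, 2 red, 5 cyan, all 4 lime, 3 orange, 15 yellow, 3 pink, 30 blue — 10 + 7 + 2 + 5 + 4 + 3 + 15 + 3 + 30 = 79 balls.
One more ball must push some color to its target, so 79 + 1 = 80.

80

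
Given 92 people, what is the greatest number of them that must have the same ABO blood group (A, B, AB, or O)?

If each of the 4 ABO blood groups held at most 22, the total would be at most 4 × 22 = 88 < 92, a contradiction.
So at least one holds ⌈92/4⌉ = 23.

23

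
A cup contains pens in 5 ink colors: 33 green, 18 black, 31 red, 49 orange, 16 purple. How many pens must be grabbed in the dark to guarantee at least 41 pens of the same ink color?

Treat the 5 ink colors as pigeonholes.
In the worst case we take at most 40 of each ink color, but all 33 green, all 18 black, all 31 red, and all 16 purple (fewer than 40), giving 33 + 18 + 31 + 40 + 16 = 138.
One more pen then forces some ink color to 41, so 138 + 1 = 139.

139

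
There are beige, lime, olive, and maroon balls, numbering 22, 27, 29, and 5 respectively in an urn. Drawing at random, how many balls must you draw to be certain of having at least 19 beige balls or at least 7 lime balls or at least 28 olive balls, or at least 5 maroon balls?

The worst case stops just short of every target: 18 beige, 6 lime, 27 olive, 4 maroon — 18 + 6 + 27 + 4 = 55 balls.
One more ball must push some color to its target, so 55 + 1 = 56.

56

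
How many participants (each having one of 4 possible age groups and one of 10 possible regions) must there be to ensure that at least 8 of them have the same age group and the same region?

There are 4 × 10 = 40 (age group, region) combinations acting as pigeonholes.
With 40 × 7 = 280 participants we could place exactly 7 in each, with no (age group, region) pair reaching 8.
One more forces some (age group, region) pair to hold 8, so 280 + 1 = 281.

281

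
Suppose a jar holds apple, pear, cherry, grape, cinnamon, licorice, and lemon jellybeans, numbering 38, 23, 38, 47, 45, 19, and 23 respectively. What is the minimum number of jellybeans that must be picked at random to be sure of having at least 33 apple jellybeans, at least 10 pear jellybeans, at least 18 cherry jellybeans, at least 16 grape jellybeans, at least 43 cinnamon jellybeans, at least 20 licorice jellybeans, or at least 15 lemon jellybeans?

149

The worst case stops just short of every target: 32 apple, 9 pear, 17 cherry, 15 grape, 42 cinnamon, 19 licorice, 14 lemon — 32 + 9 + 17 + 15 + 42 + 19 + 14 = 148 jellybeans.
One more jellybean must push some flavor to its target, so 148 + 1 = 149.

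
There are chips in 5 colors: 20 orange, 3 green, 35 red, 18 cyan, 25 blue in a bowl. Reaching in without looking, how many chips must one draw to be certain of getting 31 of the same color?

In the worst case we take at most 30 of each color, but all 20 orange, all 3 green, all 18 cyan, and all 25 blue (fewer than 30), giving 20 + 3 + 30 + 18 + 25 = 96.
One more chip then forces some color to 31, so 96 + 1 = 97.

97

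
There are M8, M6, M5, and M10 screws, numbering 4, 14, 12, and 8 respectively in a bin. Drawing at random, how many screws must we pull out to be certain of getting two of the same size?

The worst case takes 1 screw of each size without reaching 2 of any: 4 × 1 = 4.
The next screw must bring some size to 2, so 4 + 1 = 5.

5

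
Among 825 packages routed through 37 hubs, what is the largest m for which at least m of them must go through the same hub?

23

If each of the 37 hubs held at most 22, the total would be at most 37 × 22 = 814 < 825, a contradiction.
So at least one holds ⌈825/37⌉ = 23.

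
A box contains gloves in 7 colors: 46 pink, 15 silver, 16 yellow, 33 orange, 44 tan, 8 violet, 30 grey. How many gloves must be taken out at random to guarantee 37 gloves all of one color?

Treat the 7 colors as pigeonholes.
In the worst case we take at most 36 of each color, but all 15 silver, all 16 yellow, all 33 orange, all 8 violet, and all 30 grey (fewer than 36), giving 36 + 15 + 16 + 33 + 36 + 8 + 30 = 174.
One more glove then forces some color to 37, so 174 + 1 = 175.

175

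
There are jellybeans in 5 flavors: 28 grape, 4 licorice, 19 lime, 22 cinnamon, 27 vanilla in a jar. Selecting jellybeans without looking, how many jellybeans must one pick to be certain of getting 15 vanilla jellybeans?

88

To avoid vanilla jellybeans as long as possible, exhaust the other 4 flavors first.
The worst case draws every non-vanilla jellybean first: 28 + 4 + 19 + 22 = 73.
The next 15 draws are then forced to be vanilla, giving 73 + 15 = 88.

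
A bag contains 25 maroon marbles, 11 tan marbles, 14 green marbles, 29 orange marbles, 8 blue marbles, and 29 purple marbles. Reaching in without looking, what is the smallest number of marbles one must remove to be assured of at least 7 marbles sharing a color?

The worst case takes 6 marbles of each color without reaching 7 of any: 6 × 6 = 36.
The next marble must bring some color to 7, so 36 + 1 = 37.

37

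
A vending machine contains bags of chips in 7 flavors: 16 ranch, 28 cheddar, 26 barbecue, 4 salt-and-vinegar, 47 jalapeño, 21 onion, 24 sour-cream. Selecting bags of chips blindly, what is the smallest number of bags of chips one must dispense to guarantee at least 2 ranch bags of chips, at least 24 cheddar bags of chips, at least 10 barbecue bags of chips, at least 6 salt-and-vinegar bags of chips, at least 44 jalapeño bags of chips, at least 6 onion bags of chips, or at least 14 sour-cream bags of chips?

The worst case stops just short of every target: 1 ranch, 23 cheddar, 9 barbecue, all 4 salt-and-vinegar, 43 jalapeño, 5 onion, 13 sour-cream — 1 + 23 + 9 + 4 + 43 + 5 + 13 = 98 bags of chips.
One more bag of chips must push some flavor to its target, so 98 + 1 = 99.

99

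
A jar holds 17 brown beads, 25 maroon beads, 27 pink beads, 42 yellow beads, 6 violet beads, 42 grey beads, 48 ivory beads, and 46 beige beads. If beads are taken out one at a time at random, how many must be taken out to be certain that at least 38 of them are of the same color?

Treat the 8 colors as pigeonholes.
In the worst case we take at most 37 of each color, but all 17 brown, all 25 maroon, all 27 pink, and all 6 violet (fewer than 37), giving 17 + 25 + 27 + 37 + 6 + 37 + 37 + 37 = 223.
One more bead then forces some color to 38, so 223 + 1 = 224.

224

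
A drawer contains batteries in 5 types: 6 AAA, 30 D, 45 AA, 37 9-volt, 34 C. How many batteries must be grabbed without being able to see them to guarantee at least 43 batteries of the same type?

150

In the worst case we take at most 42 of each type, but all 6 AAA, all 30 D, all 37 9-volt, and all 34 C (fewer than 42), giving 6 + 30 + 42 + 37 + 34 = 149.
One more battery then forces some type to 43, so 149 + 1 = 150.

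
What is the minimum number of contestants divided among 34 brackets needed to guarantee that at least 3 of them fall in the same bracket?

There are 34 brackets acting as pigeonholes.
With 34 × 2 = 68 contestants we could place exactly 2 in each, with no class reaching 3.
One more forces some class to hold 3, so 68 + 1 = 69.

69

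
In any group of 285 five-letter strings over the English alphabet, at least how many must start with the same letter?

There are 26 possible first letters, which serve as the pigeonholes.
If each of the 26 possible first letters held at most 10, the total would be at most 26 × 10 = 260 < 285, a contradiction.
So at least one holds ⌈285/26⌉ = 11.

11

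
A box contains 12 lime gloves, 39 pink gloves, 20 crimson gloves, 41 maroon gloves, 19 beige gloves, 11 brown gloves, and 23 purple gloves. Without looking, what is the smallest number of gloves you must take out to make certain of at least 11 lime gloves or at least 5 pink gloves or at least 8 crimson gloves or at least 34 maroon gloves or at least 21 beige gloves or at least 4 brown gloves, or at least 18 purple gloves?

The worst case stops just short of every target: 10 lime, 4 pink, 7 crimson, 33 maroon, all 19 beige, 3 brown, 17 purple — 10 + 4 + 7 + 33 + 19 + 3 + 17 = 93 gloves.
One more glove must push some color to its target, so 93 + 1 = 94.

94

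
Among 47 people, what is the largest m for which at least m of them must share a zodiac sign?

4

There are 12 zodiac signs, which serve as the pigeonholes.
If each of the 12 zodiac signs held at most 3, the total would be at most 12 × 3 = 36 < 47, a contradiction.
So at least one holds ⌈47/12⌉ = 4.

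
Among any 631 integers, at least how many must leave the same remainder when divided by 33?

If each of the 33 residue classes modulo 33 held at most 19, the total would be at most 33 × 19 = 627 < 631, a contradiction.
So at least one holds ⌈631/33⌉ = 20.

20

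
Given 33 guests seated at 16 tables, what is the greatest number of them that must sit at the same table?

3

If each of the 16 tables held at most 2, the total would be at most 16 × 2 = 32 < 33, a contradiction.
So at least one holds ⌈33/16⌉ = 3.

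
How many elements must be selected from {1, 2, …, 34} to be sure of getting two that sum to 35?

18

Partition {1, …, 34} into 17 pairs: {1,34}, {2,33}, …, {17,18}.
Choosing 17 integers — say the integers 1 through 17 — takes one from each pair and avoids the property.
Choosing 18 forces two into the same pair by pigeonhole, and those sum to 35. So 18.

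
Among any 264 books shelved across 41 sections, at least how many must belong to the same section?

If each of the 41 sections held at most 6, the total would be at most 41 × 6 = 246 < 264, a contradiction.
So at least one holds ⌈264/41⌉ = 7.

7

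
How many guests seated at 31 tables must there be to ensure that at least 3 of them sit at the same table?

63

There are 31 tables acting as pigeonholes.
With 31 × 2 = 62 guests we could place exactly 2 in each, with no class reaching 3.
One more forces some class to hold 3, so 62 + 1 = 63.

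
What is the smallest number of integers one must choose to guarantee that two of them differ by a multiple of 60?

Two integers differ by a multiple of 60 exactly when they share a remainder mod 60.
There are 60 residue classes mod 60, so 60 integers can all lie in distinct classes.
One more integer must repeat a residue, giving a difference divisible by 60. So n = 60 + 1 = 61.

61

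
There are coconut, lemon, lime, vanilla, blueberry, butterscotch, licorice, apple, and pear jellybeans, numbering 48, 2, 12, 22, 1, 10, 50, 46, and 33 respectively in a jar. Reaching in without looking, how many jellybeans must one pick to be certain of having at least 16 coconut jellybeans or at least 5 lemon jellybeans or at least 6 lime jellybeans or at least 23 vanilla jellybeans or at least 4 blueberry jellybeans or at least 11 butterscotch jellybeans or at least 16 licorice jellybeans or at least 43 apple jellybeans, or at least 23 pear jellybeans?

The worst case stops just short of every target: 15 coconut, all 2 lemon, 5 lime, 22 vanilla, all 1 blueberry, 10 butterscotch, 15 licorice, 42 apple, 22 pear — 15 + 2 + 5 + 22 + 1 + 10 + 15 + 42 + 22 = 134 jellybeans.
One more jellybean must push some flavor to its target, so 134 + 1 = 135.

135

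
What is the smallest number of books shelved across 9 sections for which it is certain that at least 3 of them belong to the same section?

There are 9 sections acting as pigeonholes.
With 9 × 2 = 18 books we could place exactly 2 in each, with no class reaching 3.
One more forces some class to hold 3, so 18 + 1 = 19.

19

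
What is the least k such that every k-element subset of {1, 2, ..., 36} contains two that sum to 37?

19

Partition {1, …, 36} into 18 pairs: {1,36}, {2,35}, …, {18,19}.
Choosing 18 integers — say the integers 1 through 18 — takes one from each pair and avoids the property.
Choosing 19 forces two into the same pair by pigeonhole, and those sum to 37. So 19.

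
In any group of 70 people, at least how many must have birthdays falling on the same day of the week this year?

10

There are 7 days of the week, which serve as the pigeonholes.
If each of the 7 days of the week held at most 9, the total would be at most 7 × 9 = 63 < 70, a contradiction.
So at least one holds ⌈70/7⌉ = 10.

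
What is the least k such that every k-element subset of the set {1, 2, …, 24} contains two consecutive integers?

Partition {1, …, 24} into 12 pairs: {1,2}, {3,4}, …, {23,24}.
Choosing 12 integers — say the 12 even numbers 2, 4, …, 24 — takes one from each pair and avoids the property.
Choosing 13 forces two into the same pair by pigeonhole, and those are consecutive. So 13.

13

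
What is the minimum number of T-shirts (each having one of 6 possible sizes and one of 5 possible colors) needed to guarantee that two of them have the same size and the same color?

There are 6 × 5 = 30 (size, color) combinations acting as pigeonholes.
With 30 T-shirts we could place one in each, avoiding any repeat.
One more forces some (size, color) pair to hold 2, so 30 + 1 = 31.

31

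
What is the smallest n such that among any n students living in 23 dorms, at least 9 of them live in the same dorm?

There are 23 dorms acting as pigeonholes.
With 23 × 8 = 184 students we could place exactly 8 in each, with no class reaching 9.
One more forces some class to hold 9, so 184 + 1 = 185.

185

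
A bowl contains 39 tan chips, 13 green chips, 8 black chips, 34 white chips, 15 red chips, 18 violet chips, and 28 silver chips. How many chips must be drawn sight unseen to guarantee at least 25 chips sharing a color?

127

In the worst case we take at most 24 of each color, but all 13 green, all 8 black, all 15 red, and all 18 violet (fewer than 24), giving 24 + 13 + 8 + 24 + 15 + 18 + 24 = 126.
One more chip then forces some color to 25, so 126 + 1 = 127.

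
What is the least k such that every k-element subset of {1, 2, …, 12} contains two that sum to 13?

Partition {1, …, 12} into 6 pairs: {1,12}, {2,11}, …, {6,7}.
Choosing 6 integers — say the integers 1 through 6 — takes one from each pair and avoids the property.
Choosing 7 forces two into the same pair by pigeonhole, and those sum to 13. So 7.

7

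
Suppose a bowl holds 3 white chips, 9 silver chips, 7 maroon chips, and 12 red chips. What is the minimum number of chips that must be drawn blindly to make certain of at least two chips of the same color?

5

The worst case takes 1 chip of each color without reaching 2 of any: 4 × 1 = 4.
The next chip must bring some color to 2, so 4 + 1 = 5.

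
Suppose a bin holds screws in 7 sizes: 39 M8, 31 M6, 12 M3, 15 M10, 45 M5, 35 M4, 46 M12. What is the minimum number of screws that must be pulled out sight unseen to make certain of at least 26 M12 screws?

The worst case draws every non-M12 screw first: 39 + 31 + 12 + 15 + 45 + 35 = 177.
The next 26 draws are then forced to be M12, giving 177 + 26 = 203.

203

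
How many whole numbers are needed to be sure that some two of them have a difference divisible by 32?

Use the pigeonhole principle on residue classes: two integers differ by a multiple of 32 exactly when they share a remainder mod 32.
There are 32 residue classes mod 32, so 32 integers can all lie in distinct classes.
One more integer must repeat a residue, giving a difference divisible by 32. So n = 32 + 1 = 33.

33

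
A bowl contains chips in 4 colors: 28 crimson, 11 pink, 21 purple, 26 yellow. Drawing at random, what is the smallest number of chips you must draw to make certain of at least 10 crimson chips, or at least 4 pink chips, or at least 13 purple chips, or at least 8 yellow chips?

32

The worst case stops just short of every target: 9 crimson, 3 pink, 12 purple, 7 yellow — 9 + 3 + 12 + 7 = 31 chips.
One more chip must push some color to its target, so 31 + 1 = 32.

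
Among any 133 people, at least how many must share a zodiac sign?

12

The 133 people fall into 12 zodiac signs.
If each of the 12 zodiac signs held at most 11, the total would be at most 12 × 11 = 132 < 133, a contradiction.
So at least one holds ⌈133/12⌉ = 12.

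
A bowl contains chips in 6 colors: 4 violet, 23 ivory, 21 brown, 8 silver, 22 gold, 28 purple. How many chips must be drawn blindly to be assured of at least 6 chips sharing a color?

30

In the worst case we take at most 5 of each color, but all 4 violet (fewer than 5), giving 4 + 5 + 5 + 5 + 5 + 5 = 29.
One more chip then forces some color to 6, so 29 + 1 = 30.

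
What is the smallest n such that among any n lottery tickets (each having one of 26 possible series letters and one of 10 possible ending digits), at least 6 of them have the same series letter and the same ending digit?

There are 26 × 10 = 260 (series letter, ending digit) combinations acting as pigeonholes.
With 260 × 5 = 1300 lottery tickets we could place exactly 5 in each, with no (series letter, ending digit) pair reaching 6.
One more forces some (series letter, ending digit) pair to hold 6, so 1300 + 1 = 1301.

1301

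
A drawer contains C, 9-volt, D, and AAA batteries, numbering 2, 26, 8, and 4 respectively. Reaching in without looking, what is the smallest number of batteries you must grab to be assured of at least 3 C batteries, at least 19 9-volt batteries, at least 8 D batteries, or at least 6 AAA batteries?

The worst case stops just short of every target: 2 C, 18 9-volt, 7 D, all 4 AAA — 2 + 18 + 7 + 4 = 31 batteries.
One more battery must push some type to its target, so 31 + 1 = 32.

32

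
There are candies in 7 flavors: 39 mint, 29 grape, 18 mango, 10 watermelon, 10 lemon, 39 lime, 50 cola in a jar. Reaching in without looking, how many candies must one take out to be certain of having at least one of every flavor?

186

The hardest flavor to obtain is watermelon: we could draw every other candy first — 195 − 10 = 185 candies — without a single watermelon one.
The next draw must be watermelon, so 185 + 1 = 186.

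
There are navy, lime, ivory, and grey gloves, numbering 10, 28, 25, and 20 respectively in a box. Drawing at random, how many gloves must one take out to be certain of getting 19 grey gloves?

82

The worst case draws every non-grey glove first: 10 + 28 + 25 = 63.
The next 19 draws are then forced to be grey, giving 63 + 19 = 82.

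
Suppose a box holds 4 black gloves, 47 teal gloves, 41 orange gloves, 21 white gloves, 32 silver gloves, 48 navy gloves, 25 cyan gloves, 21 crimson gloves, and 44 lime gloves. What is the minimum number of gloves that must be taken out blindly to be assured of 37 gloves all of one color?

248

In the worst case we take at most 36 of each color, but all 4 black, all 21 white, all 32 silver, all 25 cyan, and all 21 crimson (fewer than 36), giving 4 + 36 + 36 + 21 + 32 + 36 + 25 + 21 + 36 = 247.
One more glove then forces some color to 37, so 247 + 1 = 248.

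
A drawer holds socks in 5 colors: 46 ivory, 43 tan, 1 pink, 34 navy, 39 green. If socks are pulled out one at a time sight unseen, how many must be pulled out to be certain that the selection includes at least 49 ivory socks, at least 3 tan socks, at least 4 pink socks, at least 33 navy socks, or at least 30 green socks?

111

The worst case stops just short of every target: all 46 ivory, 2 tan, all 1 pink, 32 navy, 29 green — 46 + 2 + 1 + 32 + 29 = 110 socks.
One more sock must push some color to its target, so 110 + 1 = 111.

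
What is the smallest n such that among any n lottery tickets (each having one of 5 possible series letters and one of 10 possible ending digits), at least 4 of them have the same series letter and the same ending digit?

151

There are 5 × 10 = 50 (series letter, ending digit) combinations acting as pigeonholes.
With 50 × 3 = 150 lottery tickets we could place exactly 3 in each, with no (series letter, ending digit) pair reaching 4.
One more forces some (series letter, ending digit) pair to hold 4, so 150 + 1 = 151.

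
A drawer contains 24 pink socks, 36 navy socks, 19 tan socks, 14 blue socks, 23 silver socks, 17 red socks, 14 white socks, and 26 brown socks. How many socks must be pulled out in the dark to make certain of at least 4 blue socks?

The worst case draws every non-blue sock first: 24 + 36 + 19 + 23 + 17 + 14 + 26 = 159.
The next 4 draws are then forced to be blue, giving 159 + 4 = 163.

163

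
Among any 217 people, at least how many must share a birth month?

The 217 people fall into 12 months of the year.
If each of the 12 months of the year held at most 18, the total would be at most 12 × 18 = 216 < 217, a contradiction.
So at least one holds ⌈217/12⌉ = 19.

19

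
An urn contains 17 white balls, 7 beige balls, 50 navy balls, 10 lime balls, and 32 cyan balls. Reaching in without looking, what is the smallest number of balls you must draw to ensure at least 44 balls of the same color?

In the worst case we take at most 43 of each color, but all 17 white, all 7 beige, all 10 lime, and all 32 cyan (fewer than 43), giving 17 + 7 + 43 + 10 + 32 = 109.
One more ball then forces some color to 44, so 109 + 1 = 110.

110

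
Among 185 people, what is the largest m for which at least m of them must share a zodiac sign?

16

There are 12 zodiac signs, which serve as the pigeonholes.
If each of the 12 zodiac signs held at most 15, the total would be at most 12 × 15 = 180 < 185, a contradiction.
So at least one holds ⌈185/12⌉ = 16.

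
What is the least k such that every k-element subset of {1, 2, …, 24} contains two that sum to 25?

Partition {1, …, 24} into 12 pairs: {1,24}, {2,23}, …, {12,13}.
Choosing 12 integers — say the integers 1 through 12 — takes one from each pair and avoids the property.
Choosing 13 forces two into the same pair by pigeonhole, and those sum to 25. So 13.

13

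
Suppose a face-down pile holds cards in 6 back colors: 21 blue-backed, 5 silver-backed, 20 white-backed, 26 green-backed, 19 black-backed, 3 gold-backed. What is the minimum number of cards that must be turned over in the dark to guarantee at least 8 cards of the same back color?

Treat the 6 back colors as pigeonholes.
In the worst case we take at most 7 of each back color, but all 5 silver-backed and all 3 gold-backed (fewer than 7), giving 7 + 5 + 7 + 7 + 7 + 3 = 36.
One more card then forces some back color to 8, so 36 + 1 = 37.

37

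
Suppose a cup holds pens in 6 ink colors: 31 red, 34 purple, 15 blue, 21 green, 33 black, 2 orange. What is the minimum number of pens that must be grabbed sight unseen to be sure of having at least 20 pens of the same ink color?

In the worst case we take at most 19 of each ink color, but all 15 blue and all 2 orange (fewer than 19), giving 19 + 19 + 15 + 19 + 19 + 2 = 93.
One more pen then forces some ink color to 20, so 93 + 1 = 94.

94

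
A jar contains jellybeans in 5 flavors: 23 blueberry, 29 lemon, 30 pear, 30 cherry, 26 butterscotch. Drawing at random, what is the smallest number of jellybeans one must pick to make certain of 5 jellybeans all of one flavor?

21

The worst case takes 4 jellybeans of each flavor without reaching 5 of any: 5 × 4 = 20.
The next jellybean must bring some flavor to 5, so 20 + 1 = 21.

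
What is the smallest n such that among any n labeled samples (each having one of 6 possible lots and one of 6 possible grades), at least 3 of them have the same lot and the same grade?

73

There are 6 × 6 = 36 (lot, grade) combinations acting as pigeonholes.
With 36 × 2 = 72 labeled samples we could place exactly 2 in each, with no (lot, grade) pair reaching 3.
One more forces some (lot, grade) pair to hold 3, so 72 + 1 = 73.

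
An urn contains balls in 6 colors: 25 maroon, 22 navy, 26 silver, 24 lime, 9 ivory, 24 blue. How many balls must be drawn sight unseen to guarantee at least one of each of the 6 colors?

122

The hardest color to obtain is ivory: we could draw every other ball first — 130 − 9 = 121 balls — without a single ivory one.
The next draw must be ivory, so 121 + 1 = 122.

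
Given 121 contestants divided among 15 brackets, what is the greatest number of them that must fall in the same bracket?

The 121 contestants fall into 15 brackets.
If each of the 15 brackets held at most 8, the total would be at most 15 × 8 = 120 < 121, a contradiction.
So at least one holds ⌈121/15⌉ = 9.

9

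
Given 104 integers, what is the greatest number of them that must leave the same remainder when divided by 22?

The 104 integers fall into 22 residue classes modulo 22.
If each of the 22 residue classes modulo 22 held at most 4, the total would be at most 22 × 4 = 88 < 104, a contradiction.
So at least one holds ⌈104/22⌉ = 5.

5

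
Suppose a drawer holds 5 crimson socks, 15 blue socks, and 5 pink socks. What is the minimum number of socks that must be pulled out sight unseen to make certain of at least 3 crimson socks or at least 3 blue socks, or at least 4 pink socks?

The worst case stops just short of every target: 2 crimson, 2 blue, 3 pink — 2 + 2 + 3 = 7 socks.
One more sock must push some color to its target, so 7 + 1 = 8.

8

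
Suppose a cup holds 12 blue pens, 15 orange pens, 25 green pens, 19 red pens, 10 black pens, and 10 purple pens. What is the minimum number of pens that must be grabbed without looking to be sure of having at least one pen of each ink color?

The hardest ink color to obtain is black: we could draw every other pen first — 91 − 10 = 81 pens — without a single black one.
The next draw must be black, so 81 + 1 = 82.

82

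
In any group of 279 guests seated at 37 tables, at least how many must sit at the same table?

The 279 guests fall into 37 tables.
If each of the 37 tables held at most 7, the total would be at most 37 × 7 = 259 < 279, a contradiction.
So at least one holds ⌈279/37⌉ = 8.

8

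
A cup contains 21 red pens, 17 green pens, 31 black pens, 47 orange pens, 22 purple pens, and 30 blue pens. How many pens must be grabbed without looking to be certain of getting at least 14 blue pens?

To avoid blue pens as long as possible, exhaust the other 5 ink colors first.
The worst case draws every non-blue pen first: 21 + 17 + 31 + 47 + 22 = 138.
The next 14 draws are then forced to be blue, giving 138 + 14 = 152.

152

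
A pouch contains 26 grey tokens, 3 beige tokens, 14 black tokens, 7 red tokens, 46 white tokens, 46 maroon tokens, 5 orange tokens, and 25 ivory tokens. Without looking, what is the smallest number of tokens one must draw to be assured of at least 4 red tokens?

169

The worst case draws every non-red token first: 26 + 3 + 14 + 46 + 46 + 5 + 25 = 165.
The next 4 draws are then forced to be red, giving 165 + 4 = 169.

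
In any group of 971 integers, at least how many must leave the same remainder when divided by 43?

23

The 971 integers fall into 43 residue classes modulo 43.
If each of the 43 residue classes modulo 43 held at most 22, the total would be at most 43 × 22 = 946 < 971, a contradiction.
So at least one holds ⌈971/43⌉ = 23.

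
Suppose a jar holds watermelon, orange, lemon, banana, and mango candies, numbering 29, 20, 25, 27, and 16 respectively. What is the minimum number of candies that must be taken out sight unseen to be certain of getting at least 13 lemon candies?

105

The worst case draws every non-lemon candy first: 29 + 20 + 27 + 16 = 92.
The next 13 draws are then forced to be lemon, giving 92 + 13 = 105.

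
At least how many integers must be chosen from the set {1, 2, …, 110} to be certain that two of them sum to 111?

56

Partition {1, …, 110} into 55 pairs: {1,110}, {2,109}, …, {55,56}.
Choosing 55 integers — say the integers 1 through 55 — takes one from each pair and avoids the property.
Choosing 56 forces two into the same pair by pigeonhole, and those sum to 111. So 56.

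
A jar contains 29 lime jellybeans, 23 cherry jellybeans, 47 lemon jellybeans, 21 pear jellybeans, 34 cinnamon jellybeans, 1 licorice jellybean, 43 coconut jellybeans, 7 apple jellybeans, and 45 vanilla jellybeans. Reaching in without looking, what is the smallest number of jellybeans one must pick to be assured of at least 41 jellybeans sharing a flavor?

236

Treat the 9 flavors as pigeonholes.
In the worst case we take at most 40 of each flavor, but all 29 lime, all 23 cherry, all 21 pear, all 34 cinnamon, all 1 licorice, and all 7 apple (fewer than 40), giving 29 + 23 + 40 + 21 + 34 + 1 + 40 + 7 + 40 = 235.
One more jellybean then forces some flavor to 41, so 235 + 1 = 236.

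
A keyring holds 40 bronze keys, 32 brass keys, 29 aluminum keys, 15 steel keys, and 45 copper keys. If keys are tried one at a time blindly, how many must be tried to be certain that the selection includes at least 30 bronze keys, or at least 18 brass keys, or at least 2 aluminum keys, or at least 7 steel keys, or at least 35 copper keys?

Each of the 5 types has its own threshold; avoid all of them simultaneously.
The worst case stops just short of every target: 29 bronze, 17 brass, 1 aluminum, 6 steel, 34 copper — 29 + 17 + 1 + 6 + 34 = 87 keys.
One more key must push some type to its target, so 87 + 1 = 88.

88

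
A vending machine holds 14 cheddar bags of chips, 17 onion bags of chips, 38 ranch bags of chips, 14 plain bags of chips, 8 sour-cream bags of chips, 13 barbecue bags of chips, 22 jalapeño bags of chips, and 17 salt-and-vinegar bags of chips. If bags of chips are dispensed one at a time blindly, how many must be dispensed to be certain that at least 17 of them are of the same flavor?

Treat the 8 flavors as pigeonholes.
In the worst case we take at most 16 of each flavor, but all 14 cheddar, all 14 plain, all 8 sour-cream, and all 13 barbecue (fewer than 16), giving 14 + 16 + 16 + 14 + 8 + 13 + 16 + 16 = 113.
One more bag of chips then forces some flavor to 17, so 113 + 1 = 114.

114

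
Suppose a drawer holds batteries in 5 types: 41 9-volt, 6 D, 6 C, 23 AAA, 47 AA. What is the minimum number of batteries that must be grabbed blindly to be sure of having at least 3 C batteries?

To avoid C batteries as long as possible, exhaust the other 4 types first.
The worst case draws every non-C battery first: 41 + 6 + 23 + 47 = 117.
The next 3 draws are then forced to be C, giving 117 + 3 = 120.

120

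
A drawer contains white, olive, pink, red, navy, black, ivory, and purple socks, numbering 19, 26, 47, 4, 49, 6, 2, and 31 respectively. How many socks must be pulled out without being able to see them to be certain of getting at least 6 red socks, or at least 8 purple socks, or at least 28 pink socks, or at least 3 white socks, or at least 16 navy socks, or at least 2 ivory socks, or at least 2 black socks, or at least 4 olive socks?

61

The worst case stops just short of every target: 2 white, 3 olive, 27 pink, all 4 red, 15 navy, 1 black, 1 ivory, 7 purple — 2 + 3 + 27 + 4 + 15 + 1 + 1 + 7 = 60 socks.
One more sock must push some color to its target, so 60 + 1 = 61.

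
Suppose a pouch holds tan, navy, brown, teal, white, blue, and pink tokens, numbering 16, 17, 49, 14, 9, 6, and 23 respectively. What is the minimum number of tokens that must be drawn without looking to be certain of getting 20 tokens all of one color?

In the worst case we take at most 19 of each color, but all 16 tan, all 17 navy, all 14 teal, all 9 white, and all 6 blue (fewer than 19), giving 16 + 17 + 19 + 14 + 9 + 6 + 19 = 100.
One more token then forces some color to 20, so 100 + 1 = 101.

101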